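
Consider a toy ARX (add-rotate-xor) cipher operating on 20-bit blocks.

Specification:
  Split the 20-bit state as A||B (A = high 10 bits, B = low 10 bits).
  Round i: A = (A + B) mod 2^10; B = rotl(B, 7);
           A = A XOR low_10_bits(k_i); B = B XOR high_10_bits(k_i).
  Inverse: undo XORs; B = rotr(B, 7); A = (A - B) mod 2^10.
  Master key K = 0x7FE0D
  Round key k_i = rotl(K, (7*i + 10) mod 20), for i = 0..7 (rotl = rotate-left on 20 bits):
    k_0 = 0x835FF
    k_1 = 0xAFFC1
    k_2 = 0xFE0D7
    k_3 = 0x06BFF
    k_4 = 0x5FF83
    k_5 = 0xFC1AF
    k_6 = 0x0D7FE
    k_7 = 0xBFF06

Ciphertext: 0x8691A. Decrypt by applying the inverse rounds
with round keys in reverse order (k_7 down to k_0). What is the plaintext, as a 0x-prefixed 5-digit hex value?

s_0 = ciphertext = 0x8691A
s_1 = InvRound(s_0, k_7) = 0x7B72F
s_2 = InvRound(s_1, k_6) = 0x4F4D6
s_3 = InvRound(s_2, k_5) = 0xD7136
s_4 = InvRound(s_3, k_4) = 0xA5E48
s_5 = InvRound(s_4, k_3) = 0xB5294
s_6 = InvRound(s_5, k_2) = 0xA8762
s_7 = InvRound(s_6, k_1) = 0x9D6EB
s_8 = InvRound(s_7, k_0) = 0x16731

0x16731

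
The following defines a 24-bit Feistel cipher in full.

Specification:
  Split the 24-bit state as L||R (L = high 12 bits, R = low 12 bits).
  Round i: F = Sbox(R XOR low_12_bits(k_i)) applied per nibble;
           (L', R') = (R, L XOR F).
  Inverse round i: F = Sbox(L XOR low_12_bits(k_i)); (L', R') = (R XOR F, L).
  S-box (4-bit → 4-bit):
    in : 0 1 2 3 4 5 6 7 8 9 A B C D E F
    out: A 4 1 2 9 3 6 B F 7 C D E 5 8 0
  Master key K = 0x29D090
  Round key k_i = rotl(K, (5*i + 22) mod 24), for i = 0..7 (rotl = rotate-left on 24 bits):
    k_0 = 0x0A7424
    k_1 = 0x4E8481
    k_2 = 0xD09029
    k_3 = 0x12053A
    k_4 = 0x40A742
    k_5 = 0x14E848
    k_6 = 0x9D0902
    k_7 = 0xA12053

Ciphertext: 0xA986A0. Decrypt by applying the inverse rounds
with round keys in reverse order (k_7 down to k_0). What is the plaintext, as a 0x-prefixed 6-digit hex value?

s_0 = ciphertext = 0xA986A0
s_1 = InvRound(s_0, k_7) = 0xA4DA98
s_2 = InvRound(s_1, k_6) = 0x808A4D
s_3 = InvRound(s_2, k_5) = 0x0D7808
s_4 = InvRound(s_3, k_4) = 0x37B0D7
s_5 = InvRound(s_4, k_3) = 0x64337B
s_6 = InvRound(s_5, k_2) = 0x517643
s_7 = InvRound(s_6, k_1) = 0x235517
s_8 = InvRound(s_7, k_0) = 0x353235

0x353235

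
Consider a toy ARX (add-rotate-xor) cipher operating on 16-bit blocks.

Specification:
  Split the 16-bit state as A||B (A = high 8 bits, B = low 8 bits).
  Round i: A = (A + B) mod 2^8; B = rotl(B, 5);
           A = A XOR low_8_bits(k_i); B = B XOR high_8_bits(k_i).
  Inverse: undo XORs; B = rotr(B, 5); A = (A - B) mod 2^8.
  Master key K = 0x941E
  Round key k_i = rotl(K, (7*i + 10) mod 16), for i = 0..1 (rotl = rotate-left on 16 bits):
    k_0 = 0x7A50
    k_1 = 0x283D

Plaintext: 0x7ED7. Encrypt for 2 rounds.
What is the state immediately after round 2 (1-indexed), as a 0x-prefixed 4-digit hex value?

s_0 = plaintext = 0x7ED7
s_1 = Round(s_0, k_0) = 0x0580
s_2 = Round(s_1, k_1) = 0xB838

0xB838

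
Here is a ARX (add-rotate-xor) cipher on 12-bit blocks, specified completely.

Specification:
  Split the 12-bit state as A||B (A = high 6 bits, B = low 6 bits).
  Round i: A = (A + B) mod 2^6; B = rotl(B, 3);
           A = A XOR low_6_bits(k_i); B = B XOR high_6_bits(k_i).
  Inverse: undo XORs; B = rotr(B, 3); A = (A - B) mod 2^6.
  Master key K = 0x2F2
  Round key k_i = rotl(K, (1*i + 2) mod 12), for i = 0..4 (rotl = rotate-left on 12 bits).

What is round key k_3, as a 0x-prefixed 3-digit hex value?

0xE45

K = 0x2F2
k_0 = rotl(K, (1*0+2) mod 12) = rotl(K, 2) = 0xBC8
k_1 = rotl(K, (1*1+2) mod 12) = rotl(K, 3) = 0x791
k_2 = rotl(K, (1*2+2) mod 12) = rotl(K, 4) = 0xF22
k_3 = rotl(K, (1*3+2) mod 12) = rotl(K, 5) = 0xE45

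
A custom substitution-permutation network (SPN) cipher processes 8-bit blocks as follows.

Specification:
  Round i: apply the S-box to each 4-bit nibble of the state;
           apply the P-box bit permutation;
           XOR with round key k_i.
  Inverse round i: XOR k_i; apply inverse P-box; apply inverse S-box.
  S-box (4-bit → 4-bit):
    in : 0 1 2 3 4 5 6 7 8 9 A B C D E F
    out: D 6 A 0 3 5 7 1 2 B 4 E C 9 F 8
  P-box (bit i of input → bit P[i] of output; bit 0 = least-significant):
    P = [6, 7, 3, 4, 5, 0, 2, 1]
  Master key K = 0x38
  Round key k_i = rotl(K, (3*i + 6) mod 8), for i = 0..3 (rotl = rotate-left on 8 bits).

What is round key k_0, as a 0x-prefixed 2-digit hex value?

K = 0x38
k_0 = rotl(K, (3*0+6) mod 8) = rotl(K, 6) = 0x0E

0x0E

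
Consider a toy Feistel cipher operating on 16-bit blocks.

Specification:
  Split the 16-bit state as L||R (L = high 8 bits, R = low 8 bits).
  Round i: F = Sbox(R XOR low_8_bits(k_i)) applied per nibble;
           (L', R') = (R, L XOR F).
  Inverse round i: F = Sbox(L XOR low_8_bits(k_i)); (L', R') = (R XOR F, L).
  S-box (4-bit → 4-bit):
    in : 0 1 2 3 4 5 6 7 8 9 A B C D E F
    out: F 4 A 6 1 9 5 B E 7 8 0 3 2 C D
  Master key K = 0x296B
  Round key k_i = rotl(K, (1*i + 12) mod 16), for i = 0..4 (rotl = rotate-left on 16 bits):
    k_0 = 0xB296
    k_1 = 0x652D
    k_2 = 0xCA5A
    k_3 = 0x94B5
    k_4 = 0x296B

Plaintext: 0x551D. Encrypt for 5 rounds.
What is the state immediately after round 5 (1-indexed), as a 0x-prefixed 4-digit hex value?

s_0 = plaintext = 0x551D
s_1 = Round(s_0, k_0) = 0x1DB5
s_2 = Round(s_1, k_1) = 0xB563
s_3 = Round(s_2, k_2) = 0x63D2
s_4 = Round(s_3, k_3) = 0xD238
s_5 = Round(s_4, k_4) = 0x3844

0x3844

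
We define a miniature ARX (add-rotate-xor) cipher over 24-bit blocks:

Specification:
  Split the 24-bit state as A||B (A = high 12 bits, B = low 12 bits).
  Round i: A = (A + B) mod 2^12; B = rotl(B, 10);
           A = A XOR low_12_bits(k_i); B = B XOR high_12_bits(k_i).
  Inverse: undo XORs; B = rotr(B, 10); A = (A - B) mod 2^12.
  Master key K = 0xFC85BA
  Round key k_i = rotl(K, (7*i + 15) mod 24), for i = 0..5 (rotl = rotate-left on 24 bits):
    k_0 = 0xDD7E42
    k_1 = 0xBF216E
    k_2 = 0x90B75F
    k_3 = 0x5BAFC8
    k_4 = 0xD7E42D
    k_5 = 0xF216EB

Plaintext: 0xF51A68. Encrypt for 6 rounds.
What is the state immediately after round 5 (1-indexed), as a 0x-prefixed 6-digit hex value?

0x3207F0

s_0 = plaintext = 0xF51A68
s_1 = Round(s_0, k_0) = 0x7FBF4D
s_2 = Round(s_1, k_1) = 0x626C21
s_3 = Round(s_2, k_2) = 0x518E03
s_4 = Round(s_3, k_3) = 0xCD3A3A
s_5 = Round(s_4, k_4) = 0x3207F0
s_6 = Round(s_5, k_5) = 0xDFBEDD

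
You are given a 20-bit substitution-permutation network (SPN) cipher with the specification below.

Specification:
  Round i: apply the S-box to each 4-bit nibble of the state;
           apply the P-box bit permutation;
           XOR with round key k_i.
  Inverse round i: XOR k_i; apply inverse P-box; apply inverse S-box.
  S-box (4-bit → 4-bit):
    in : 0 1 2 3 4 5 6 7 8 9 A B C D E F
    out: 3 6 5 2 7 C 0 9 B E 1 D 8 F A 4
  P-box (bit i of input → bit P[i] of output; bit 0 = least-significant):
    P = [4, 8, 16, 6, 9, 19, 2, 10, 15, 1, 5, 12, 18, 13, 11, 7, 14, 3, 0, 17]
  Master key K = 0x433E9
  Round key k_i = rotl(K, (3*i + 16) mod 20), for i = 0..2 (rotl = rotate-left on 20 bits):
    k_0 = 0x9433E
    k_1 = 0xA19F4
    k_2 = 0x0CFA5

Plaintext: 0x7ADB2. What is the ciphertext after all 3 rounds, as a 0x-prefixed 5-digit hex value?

s_0 = plaintext = 0x7ADB2
s_1 = Round(s_0, k_0) = 0xE9508
s_2 = Round(s_1, k_1) = 0x0220C
s_3 = Round(s_2, k_2) = 0xC05CD

0xC05CD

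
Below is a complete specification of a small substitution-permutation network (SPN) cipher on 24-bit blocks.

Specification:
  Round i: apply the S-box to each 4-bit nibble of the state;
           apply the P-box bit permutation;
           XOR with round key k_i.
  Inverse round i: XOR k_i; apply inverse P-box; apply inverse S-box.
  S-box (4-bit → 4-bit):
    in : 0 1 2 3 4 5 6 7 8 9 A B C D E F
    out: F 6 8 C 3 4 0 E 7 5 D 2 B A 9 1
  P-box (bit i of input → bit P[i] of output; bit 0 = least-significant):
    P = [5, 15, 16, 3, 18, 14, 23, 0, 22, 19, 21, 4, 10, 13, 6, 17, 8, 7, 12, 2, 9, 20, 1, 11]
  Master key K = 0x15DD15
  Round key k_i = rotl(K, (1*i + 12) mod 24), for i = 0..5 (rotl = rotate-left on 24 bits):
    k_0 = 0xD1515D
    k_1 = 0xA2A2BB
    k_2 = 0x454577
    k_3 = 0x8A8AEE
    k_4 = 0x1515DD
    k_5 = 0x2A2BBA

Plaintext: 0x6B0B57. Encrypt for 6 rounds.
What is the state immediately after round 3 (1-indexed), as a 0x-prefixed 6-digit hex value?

s_0 = plaintext = 0x6B0B57
s_1 = Round(s_0, k_0) = 0x5AF595
s_2 = Round(s_1, k_1) = 0x07B7BD
s_3 = Round(s_2, k_2) = 0x7DBFE9
s_4 = Round(s_3, k_3) = 0xDFA249
s_5 = Round(s_4, k_4) = 0x0258AD
s_6 = Round(s_5, k_5) = 0xD6A1F5

0x7DBFE9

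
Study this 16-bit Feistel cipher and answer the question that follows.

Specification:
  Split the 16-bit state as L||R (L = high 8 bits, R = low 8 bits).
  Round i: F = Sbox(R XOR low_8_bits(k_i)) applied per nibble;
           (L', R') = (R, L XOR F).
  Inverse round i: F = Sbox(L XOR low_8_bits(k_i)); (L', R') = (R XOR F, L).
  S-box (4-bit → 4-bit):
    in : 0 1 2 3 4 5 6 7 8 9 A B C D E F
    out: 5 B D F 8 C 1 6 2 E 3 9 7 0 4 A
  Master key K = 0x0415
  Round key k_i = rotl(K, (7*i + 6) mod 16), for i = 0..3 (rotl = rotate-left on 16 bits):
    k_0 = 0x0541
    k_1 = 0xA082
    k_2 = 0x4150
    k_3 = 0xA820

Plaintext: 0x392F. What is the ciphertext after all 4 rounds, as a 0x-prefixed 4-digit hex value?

0xA13E

s_0 = plaintext = 0x392F
s_1 = Round(s_0, k_0) = 0x2F2D
s_2 = Round(s_1, k_1) = 0x2D15
s_3 = Round(s_2, k_2) = 0x15A1
s_4 = Round(s_3, k_3) = 0xA13E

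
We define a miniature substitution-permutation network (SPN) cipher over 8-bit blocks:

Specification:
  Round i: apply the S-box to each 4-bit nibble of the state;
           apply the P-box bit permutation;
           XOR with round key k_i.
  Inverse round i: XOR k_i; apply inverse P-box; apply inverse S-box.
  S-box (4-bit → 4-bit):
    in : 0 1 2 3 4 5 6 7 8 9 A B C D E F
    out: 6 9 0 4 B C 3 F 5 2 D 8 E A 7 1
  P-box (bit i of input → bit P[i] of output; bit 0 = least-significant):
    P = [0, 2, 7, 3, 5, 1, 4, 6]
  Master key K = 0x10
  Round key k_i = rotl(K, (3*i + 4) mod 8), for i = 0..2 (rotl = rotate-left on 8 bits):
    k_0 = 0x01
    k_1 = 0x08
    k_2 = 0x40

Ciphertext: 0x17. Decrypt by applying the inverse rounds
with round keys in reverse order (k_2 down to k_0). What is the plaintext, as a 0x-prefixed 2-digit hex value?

s_0 = ciphertext = 0x17
s_1 = InvRound(s_0, k_2) = 0xC6
s_2 = InvRound(s_1, k_1) = 0xDC
s_3 = InvRound(s_2, k_0) = 0x57

0x57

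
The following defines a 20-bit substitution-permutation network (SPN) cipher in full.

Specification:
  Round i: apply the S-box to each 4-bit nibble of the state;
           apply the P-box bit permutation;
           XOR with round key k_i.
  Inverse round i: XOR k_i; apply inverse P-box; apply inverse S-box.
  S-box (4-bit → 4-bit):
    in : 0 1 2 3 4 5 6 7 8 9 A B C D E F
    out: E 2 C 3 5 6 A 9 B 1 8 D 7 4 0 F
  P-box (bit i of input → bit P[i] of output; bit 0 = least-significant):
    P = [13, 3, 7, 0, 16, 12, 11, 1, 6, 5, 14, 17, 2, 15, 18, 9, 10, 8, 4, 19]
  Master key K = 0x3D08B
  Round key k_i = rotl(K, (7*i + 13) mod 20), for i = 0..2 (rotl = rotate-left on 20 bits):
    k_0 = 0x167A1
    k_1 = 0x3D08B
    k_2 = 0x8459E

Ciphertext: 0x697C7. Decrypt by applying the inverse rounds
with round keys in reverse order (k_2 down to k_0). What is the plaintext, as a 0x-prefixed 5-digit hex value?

0xE0CD7

s_0 = ciphertext = 0x697C7
s_1 = InvRound(s_0, k_2) = 0x20B16
s_2 = InvRound(s_1, k_1) = 0x58DC0
s_3 = InvRound(s_2, k_0) = 0xE0CD7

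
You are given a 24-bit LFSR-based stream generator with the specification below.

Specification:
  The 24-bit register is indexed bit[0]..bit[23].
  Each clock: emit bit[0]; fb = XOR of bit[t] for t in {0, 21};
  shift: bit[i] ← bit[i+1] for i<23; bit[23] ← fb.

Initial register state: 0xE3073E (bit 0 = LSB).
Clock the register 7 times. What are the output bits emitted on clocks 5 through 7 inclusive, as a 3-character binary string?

reg_0 = 0xE3073E
clock 1: out=0, reg = 0xF1839F
clock 2: out=1, reg = 0x78C1CF
clock 3: out=1, reg = 0x3C60E7
clock 4: out=1, reg = 0x1E3073
clock 5: out=1, reg = 0x8F1839
clock 6: out=1, reg = 0xC78C1C
clock 7: out=0, reg = 0x63C60E

110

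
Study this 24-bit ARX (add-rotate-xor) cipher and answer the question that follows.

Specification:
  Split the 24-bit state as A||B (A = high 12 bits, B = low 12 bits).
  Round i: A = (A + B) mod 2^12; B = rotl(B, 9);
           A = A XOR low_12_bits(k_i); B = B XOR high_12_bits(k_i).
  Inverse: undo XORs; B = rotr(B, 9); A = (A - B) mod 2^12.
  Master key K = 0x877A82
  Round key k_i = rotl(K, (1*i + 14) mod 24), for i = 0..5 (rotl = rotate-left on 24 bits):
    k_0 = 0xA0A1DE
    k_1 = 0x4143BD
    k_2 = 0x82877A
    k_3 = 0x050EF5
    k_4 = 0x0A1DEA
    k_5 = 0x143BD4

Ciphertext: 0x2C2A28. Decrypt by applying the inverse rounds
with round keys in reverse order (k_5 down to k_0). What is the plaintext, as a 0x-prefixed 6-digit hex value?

0xABEBF5

s_0 = ciphertext = 0x2C2A28
s_1 = InvRound(s_0, k_5) = 0xDB9B5D
s_2 = InvRound(s_1, k_4) = 0x06EFE5
s_3 = InvRound(s_2, k_3) = 0x0ECDAF
s_4 = InvRound(s_3, k_2) = 0xB5CC3A
s_5 = InvRound(s_4, k_1) = 0x76D174
s_6 = InvRound(s_5, k_0) = 0xABEBF5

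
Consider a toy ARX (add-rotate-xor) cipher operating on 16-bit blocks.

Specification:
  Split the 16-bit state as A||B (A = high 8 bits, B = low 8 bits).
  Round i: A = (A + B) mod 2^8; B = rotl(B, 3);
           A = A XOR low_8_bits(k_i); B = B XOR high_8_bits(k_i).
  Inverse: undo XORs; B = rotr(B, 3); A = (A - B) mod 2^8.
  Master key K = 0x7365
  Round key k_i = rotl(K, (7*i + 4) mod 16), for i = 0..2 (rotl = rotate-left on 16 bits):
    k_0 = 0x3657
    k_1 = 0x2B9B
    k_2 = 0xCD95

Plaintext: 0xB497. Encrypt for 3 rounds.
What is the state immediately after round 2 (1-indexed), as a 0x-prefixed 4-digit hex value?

0x3D7F

s_0 = plaintext = 0xB497
s_1 = Round(s_0, k_0) = 0x1C8A
s_2 = Round(s_1, k_1) = 0x3D7F
s_3 = Round(s_2, k_2) = 0x2936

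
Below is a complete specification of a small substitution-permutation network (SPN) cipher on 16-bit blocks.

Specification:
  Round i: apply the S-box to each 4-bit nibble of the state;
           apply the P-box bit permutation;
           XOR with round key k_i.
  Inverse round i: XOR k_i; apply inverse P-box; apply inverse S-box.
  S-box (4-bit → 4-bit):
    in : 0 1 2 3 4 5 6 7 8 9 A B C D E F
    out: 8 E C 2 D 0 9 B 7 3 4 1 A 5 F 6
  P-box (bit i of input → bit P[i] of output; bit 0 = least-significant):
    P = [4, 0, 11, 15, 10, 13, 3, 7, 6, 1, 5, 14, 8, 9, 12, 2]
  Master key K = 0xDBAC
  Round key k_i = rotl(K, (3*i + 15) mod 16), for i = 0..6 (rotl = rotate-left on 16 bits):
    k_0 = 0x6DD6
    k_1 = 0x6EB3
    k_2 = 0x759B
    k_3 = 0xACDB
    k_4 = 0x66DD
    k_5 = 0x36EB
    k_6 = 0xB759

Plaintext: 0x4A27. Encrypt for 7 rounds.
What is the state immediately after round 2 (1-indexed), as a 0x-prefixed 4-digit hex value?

0x3821

s_0 = plaintext = 0x4A27
s_1 = Round(s_0, k_0) = 0xFC6B
s_2 = Round(s_1, k_1) = 0x3821
s_3 = Round(s_2, k_2) = 0xFF70
s_4 = Round(s_3, k_3) = 0x1A79
s_5 = Round(s_4, k_4) = 0x5068
s_6 = Round(s_5, k_5) = 0x7A7A
s_7 = Round(s_6, k_6) = 0x98FD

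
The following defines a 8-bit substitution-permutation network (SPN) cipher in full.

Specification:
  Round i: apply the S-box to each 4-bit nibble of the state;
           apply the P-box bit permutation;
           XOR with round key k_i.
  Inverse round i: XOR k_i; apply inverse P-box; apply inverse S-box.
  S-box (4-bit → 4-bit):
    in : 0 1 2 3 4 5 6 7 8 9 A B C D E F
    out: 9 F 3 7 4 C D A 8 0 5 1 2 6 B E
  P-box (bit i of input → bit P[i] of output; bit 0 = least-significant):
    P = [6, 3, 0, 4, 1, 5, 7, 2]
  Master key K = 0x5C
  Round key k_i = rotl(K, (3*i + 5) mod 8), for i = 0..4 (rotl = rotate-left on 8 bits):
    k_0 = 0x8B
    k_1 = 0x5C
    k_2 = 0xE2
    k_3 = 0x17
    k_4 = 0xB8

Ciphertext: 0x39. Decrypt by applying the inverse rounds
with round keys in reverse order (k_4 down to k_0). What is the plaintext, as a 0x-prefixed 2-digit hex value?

s_0 = ciphertext = 0x39
s_1 = InvRound(s_0, k_4) = 0x44
s_2 = InvRound(s_1, k_3) = 0xB6
s_3 = InvRound(s_2, k_2) = 0x80
s_4 = InvRound(s_3, k_1) = 0x5E
s_5 = InvRound(s_4, k_0) = 0x56

0x56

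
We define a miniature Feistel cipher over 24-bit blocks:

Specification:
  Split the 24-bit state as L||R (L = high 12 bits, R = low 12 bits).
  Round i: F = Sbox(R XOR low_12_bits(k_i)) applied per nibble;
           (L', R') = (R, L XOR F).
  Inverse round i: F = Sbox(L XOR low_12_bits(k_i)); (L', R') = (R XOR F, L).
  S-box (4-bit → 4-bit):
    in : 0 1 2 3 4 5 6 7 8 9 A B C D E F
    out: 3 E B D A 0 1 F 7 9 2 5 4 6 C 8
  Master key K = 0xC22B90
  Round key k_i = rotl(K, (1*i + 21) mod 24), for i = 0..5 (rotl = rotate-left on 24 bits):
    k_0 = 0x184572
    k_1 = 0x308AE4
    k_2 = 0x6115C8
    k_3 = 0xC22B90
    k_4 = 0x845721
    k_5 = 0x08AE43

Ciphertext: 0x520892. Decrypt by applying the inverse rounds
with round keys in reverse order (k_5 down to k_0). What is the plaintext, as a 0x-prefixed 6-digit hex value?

0x38806B

s_0 = ciphertext = 0x520892
s_1 = InvRound(s_0, k_5) = 0xD8F520
s_2 = InvRound(s_1, k_4) = 0x70CD8F
s_3 = InvRound(s_2, k_3) = 0x91B70C
s_4 = InvRound(s_3, k_2) = 0x36191B
s_5 = InvRound(s_4, k_1) = 0x06B361
s_6 = InvRound(s_5, k_0) = 0x38806B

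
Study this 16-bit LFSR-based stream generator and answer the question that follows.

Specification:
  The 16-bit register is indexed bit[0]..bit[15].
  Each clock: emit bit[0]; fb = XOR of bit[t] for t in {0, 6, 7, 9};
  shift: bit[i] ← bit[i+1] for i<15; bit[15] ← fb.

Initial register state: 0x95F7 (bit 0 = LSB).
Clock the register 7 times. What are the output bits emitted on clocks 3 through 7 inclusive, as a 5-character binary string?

reg_0 = 0x95F7
clock 1: out=1, reg = 0xCAFB
clock 2: out=1, reg = 0x657D
clock 3: out=1, reg = 0x32BE
clock 4: out=0, reg = 0x195F
clock 5: out=1, reg = 0x0CAF
clock 6: out=1, reg = 0x0657
clock 7: out=1, reg = 0x832B

10111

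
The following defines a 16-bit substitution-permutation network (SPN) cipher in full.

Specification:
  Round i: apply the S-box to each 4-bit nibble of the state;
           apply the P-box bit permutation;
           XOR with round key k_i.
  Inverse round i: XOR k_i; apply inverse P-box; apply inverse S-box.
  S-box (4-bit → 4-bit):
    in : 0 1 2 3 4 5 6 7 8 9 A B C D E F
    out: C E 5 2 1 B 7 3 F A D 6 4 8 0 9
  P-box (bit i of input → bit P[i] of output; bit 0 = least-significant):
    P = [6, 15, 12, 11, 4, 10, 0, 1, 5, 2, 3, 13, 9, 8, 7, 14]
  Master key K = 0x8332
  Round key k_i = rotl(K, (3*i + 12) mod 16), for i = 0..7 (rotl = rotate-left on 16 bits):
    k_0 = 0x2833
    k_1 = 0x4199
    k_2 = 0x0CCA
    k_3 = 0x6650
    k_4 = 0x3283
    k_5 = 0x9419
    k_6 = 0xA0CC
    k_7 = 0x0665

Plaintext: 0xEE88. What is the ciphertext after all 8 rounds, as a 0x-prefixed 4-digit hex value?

0xA81B

s_0 = plaintext = 0xEE88
s_1 = Round(s_0, k_0) = 0xB460
s_2 = Round(s_1, k_1) = 0x5C28
s_3 = Round(s_2, k_2) = 0xD793
s_4 = Round(s_3, k_3) = 0xA276
s_5 = Round(s_4, k_4) = 0xE47B
s_6 = Round(s_5, k_5) = 0x0029
s_7 = Round(s_6, k_6) = 0x4855
s_8 = Round(s_7, k_7) = 0xA81B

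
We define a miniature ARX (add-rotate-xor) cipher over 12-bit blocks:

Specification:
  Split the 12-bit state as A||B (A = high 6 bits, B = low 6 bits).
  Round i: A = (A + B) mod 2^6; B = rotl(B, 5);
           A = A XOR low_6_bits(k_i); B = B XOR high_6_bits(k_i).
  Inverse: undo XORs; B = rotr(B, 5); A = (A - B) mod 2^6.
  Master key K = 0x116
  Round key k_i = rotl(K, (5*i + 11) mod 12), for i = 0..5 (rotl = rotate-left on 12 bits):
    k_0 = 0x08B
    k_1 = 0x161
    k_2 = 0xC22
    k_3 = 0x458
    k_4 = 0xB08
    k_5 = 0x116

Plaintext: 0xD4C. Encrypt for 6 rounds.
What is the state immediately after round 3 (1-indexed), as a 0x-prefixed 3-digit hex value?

s_0 = plaintext = 0xD4C
s_1 = Round(s_0, k_0) = 0x284
s_2 = Round(s_1, k_1) = 0xBC7
s_3 = Round(s_2, k_2) = 0x513
s_4 = Round(s_3, k_3) = 0xFF8
s_5 = Round(s_4, k_4) = 0xFF0
s_6 = Round(s_5, k_5) = 0xE5C

0x513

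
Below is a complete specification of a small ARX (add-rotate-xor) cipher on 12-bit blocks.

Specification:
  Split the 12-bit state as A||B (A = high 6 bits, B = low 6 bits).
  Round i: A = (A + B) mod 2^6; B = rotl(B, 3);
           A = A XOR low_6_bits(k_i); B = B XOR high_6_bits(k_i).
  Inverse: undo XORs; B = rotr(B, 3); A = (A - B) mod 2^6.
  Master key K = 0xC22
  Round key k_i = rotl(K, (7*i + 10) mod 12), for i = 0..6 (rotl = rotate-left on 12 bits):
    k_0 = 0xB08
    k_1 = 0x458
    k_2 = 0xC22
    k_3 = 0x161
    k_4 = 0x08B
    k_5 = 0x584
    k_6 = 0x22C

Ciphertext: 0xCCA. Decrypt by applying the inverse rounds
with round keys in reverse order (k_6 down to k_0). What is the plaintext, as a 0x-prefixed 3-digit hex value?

0x761

s_0 = ciphertext = 0xCCA
s_1 = InvRound(s_0, k_6) = 0x3D0
s_2 = InvRound(s_1, k_5) = 0x6F0
s_3 = InvRound(s_2, k_4) = 0xE96
s_4 = InvRound(s_3, k_3) = 0x05A
s_5 = InvRound(s_4, k_2) = 0x395
s_6 = InvRound(s_5, k_1) = 0xDA0
s_7 = InvRound(s_6, k_0) = 0x761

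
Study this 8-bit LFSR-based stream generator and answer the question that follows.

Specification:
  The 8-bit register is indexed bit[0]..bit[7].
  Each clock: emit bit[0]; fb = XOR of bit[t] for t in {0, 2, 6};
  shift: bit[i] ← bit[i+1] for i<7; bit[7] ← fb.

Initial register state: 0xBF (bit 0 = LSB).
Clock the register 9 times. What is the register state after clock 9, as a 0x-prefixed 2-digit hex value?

0xFD

reg_0 = 0xBF
clock 1: out=1, reg = 0x5F
clock 2: out=1, reg = 0xAF
clock 3: out=1, reg = 0x57
clock 4: out=1, reg = 0xAB
clock 5: out=1, reg = 0xD5
clock 6: out=1, reg = 0xEA
clock 7: out=0, reg = 0xF5
clock 8: out=1, reg = 0xFA
clock 9: out=0, reg = 0xFD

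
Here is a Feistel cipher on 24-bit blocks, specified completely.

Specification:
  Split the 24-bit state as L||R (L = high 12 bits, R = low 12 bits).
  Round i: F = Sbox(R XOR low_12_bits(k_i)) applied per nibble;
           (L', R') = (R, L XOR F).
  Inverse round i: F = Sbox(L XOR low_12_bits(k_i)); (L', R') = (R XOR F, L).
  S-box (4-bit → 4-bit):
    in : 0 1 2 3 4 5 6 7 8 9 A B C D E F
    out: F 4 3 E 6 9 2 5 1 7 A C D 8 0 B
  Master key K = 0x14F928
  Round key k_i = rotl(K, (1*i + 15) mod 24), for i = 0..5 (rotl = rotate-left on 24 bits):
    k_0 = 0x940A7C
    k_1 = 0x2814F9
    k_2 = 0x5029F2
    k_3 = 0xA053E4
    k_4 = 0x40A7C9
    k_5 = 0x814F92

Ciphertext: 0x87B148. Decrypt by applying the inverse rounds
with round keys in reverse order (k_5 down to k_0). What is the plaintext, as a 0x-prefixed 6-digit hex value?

s_0 = ciphertext = 0x87B148
s_1 = InvRound(s_0, k_5) = 0x44F87B
s_2 = InvRound(s_1, k_4) = 0x66944F
s_3 = InvRound(s_2, k_3) = 0xD57669
s_4 = InvRound(s_3, k_2) = 0x0C0D57
s_5 = InvRound(s_4, k_1) = 0xBB00C0
s_6 = InvRound(s_5, k_0) = 0x41DBB0

0x41DBB0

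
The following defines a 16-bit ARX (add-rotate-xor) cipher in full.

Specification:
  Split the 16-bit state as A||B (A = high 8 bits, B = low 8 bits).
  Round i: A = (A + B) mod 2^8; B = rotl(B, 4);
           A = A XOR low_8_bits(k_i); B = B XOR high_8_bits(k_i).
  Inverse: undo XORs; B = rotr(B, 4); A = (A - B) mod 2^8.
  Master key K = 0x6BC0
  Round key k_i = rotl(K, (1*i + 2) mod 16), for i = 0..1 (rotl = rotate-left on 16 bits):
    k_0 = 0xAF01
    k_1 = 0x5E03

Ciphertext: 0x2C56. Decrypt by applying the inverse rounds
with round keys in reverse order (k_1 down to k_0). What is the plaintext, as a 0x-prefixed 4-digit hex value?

s_0 = ciphertext = 0x2C56
s_1 = InvRound(s_0, k_1) = 0xAF80
s_2 = InvRound(s_1, k_0) = 0xBCF2

0xBCF2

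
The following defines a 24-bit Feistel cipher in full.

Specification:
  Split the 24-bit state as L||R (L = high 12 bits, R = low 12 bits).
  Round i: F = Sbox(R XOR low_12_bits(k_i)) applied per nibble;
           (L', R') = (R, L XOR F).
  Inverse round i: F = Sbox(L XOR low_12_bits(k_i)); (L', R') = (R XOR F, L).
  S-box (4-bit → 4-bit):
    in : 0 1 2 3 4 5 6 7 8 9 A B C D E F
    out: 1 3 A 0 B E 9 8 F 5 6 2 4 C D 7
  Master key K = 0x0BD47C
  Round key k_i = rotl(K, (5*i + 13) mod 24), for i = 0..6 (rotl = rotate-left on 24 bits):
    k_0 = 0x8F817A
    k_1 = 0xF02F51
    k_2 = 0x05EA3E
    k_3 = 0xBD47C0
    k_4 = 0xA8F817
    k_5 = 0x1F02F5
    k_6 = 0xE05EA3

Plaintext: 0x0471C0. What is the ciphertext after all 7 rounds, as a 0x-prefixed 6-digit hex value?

s_0 = plaintext = 0x0471C0
s_1 = Round(s_0, k_0) = 0x1C0161
s_2 = Round(s_1, k_1) = 0x161CC1
s_3 = Round(s_2, k_2) = 0xCC1816
s_4 = Round(s_3, k_3) = 0x816B08
s_5 = Round(s_4, k_4) = 0xB08821
s_6 = Round(s_5, k_5) = 0x821DC3
s_7 = Round(s_6, k_6) = 0xDC38B0

0xDC38B0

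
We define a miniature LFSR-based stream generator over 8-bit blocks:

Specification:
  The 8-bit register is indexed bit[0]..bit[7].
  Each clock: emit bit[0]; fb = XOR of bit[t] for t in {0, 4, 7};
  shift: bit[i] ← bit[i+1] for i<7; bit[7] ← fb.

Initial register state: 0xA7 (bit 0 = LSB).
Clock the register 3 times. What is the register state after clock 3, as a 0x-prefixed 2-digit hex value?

reg_0 = 0xA7
clock 1: out=1, reg = 0x53
clock 2: out=1, reg = 0x29
clock 3: out=1, reg = 0x94

0x94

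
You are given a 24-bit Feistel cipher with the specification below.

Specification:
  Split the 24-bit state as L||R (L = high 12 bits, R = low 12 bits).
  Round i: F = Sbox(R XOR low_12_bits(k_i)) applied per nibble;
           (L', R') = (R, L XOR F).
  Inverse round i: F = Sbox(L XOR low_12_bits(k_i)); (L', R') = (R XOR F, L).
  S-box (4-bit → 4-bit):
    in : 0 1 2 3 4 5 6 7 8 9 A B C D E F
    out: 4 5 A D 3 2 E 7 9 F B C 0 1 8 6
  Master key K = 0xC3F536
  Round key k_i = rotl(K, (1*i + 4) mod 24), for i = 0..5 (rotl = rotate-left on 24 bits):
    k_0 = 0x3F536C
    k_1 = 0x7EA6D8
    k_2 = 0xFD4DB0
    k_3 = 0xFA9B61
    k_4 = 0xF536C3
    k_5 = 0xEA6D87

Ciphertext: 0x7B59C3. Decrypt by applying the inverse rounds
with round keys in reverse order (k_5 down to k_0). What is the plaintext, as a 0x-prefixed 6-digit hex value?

s_0 = ciphertext = 0x7B59C3
s_1 = InvRound(s_0, k_5) = 0x2197B5
s_2 = InvRound(s_1, k_4) = 0x4AE219
s_3 = InvRound(s_2, k_3) = 0x41F4AE
s_4 = InvRound(s_3, k_2) = 0xB1841F
s_5 = InvRound(s_4, k_1) = 0x51BB18
s_6 = InvRound(s_5, k_0) = 0x56F51B

0x56F51B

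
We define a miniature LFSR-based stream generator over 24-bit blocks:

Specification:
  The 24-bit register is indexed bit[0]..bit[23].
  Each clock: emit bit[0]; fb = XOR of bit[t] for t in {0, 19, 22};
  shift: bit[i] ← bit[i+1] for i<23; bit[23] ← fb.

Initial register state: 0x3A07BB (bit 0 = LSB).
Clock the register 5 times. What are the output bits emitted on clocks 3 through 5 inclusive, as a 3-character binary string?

011

reg_0 = 0x3A07BB
clock 1: out=1, reg = 0x1D03DD
clock 2: out=1, reg = 0x0E81EE
clock 3: out=0, reg = 0x8740F7
clock 4: out=1, reg = 0xC3A07B
clock 5: out=1, reg = 0x61D03D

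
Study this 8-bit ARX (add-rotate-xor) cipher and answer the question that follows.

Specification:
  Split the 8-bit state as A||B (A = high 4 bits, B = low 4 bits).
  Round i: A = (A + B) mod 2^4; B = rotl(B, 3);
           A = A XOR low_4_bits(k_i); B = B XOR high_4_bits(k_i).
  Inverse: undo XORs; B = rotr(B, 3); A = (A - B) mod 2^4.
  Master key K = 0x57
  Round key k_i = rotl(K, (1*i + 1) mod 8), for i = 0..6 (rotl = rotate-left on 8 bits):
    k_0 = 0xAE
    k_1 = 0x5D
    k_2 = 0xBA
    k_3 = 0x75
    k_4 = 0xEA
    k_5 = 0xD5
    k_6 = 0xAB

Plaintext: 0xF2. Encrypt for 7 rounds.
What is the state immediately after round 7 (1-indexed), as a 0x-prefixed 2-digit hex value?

0xBE

s_0 = plaintext = 0xF2
s_1 = Round(s_0, k_0) = 0xFB
s_2 = Round(s_1, k_1) = 0x78
s_3 = Round(s_2, k_2) = 0x5F
s_4 = Round(s_3, k_3) = 0x18
s_5 = Round(s_4, k_4) = 0x3A
s_6 = Round(s_5, k_5) = 0x88
s_7 = Round(s_6, k_6) = 0xBE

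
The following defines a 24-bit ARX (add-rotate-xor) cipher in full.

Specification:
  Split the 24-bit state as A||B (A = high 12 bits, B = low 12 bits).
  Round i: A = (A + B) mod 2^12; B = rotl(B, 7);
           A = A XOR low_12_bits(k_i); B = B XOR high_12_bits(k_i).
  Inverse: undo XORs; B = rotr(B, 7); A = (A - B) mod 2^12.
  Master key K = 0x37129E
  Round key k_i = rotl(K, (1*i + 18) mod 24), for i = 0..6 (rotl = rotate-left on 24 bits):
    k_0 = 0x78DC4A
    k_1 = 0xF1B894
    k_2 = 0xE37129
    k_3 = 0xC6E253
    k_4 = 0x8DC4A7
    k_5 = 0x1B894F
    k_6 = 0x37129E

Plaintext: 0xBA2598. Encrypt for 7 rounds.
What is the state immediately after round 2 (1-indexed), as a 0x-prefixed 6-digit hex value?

0x185FC6

s_0 = plaintext = 0xBA2598
s_1 = Round(s_0, k_0) = 0xD70BA1
s_2 = Round(s_1, k_1) = 0x185FC6
s_3 = Round(s_2, k_2) = 0x062D49
s_4 = Round(s_3, k_3) = 0xFF8884
s_5 = Round(s_4, k_4) = 0xCDBA98
s_6 = Round(s_5, k_5) = 0xE3CDEC
s_7 = Round(s_6, k_6) = 0xEB651E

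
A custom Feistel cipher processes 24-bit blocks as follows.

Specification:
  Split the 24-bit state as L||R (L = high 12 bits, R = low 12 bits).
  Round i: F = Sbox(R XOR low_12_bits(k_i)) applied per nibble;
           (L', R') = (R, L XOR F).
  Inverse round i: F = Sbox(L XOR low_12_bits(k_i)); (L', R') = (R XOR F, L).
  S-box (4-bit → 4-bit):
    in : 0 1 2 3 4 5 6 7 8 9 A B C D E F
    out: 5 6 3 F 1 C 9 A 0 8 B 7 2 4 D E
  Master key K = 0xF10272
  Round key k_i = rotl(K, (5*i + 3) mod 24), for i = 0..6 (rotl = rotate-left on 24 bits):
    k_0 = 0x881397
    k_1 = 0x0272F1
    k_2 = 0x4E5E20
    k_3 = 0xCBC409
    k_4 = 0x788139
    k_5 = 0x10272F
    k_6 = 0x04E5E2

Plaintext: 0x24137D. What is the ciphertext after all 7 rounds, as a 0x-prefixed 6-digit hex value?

0xFAC913

s_0 = plaintext = 0x24137D
s_1 = Round(s_0, k_0) = 0x37D79A
s_2 = Round(s_1, k_1) = 0x79AFEA
s_3 = Round(s_2, k_2) = 0xFEA1B1
s_4 = Round(s_3, k_3) = 0x1B139A
s_5 = Round(s_4, k_4) = 0x39A20E
s_6 = Round(s_5, k_5) = 0x20EFAC
s_7 = Round(s_6, k_6) = 0xFAC913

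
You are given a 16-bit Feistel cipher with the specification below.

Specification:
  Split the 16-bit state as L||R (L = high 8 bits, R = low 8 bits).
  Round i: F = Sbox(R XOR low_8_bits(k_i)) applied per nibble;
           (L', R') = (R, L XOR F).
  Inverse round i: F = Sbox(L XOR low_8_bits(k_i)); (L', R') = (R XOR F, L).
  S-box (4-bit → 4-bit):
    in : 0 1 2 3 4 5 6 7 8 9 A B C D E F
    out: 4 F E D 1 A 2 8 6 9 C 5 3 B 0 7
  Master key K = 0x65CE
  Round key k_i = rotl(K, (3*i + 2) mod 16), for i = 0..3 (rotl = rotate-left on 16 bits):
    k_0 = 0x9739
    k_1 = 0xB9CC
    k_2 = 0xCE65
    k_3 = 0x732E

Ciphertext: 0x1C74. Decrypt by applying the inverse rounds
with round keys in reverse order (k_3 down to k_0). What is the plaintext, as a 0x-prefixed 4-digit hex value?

s_0 = ciphertext = 0x1C74
s_1 = InvRound(s_0, k_3) = 0xAA1C
s_2 = InvRound(s_1, k_2) = 0x2BAA
s_3 = InvRound(s_2, k_1) = 0xA22B
s_4 = InvRound(s_3, k_0) = 0xBEA2

0xBEA2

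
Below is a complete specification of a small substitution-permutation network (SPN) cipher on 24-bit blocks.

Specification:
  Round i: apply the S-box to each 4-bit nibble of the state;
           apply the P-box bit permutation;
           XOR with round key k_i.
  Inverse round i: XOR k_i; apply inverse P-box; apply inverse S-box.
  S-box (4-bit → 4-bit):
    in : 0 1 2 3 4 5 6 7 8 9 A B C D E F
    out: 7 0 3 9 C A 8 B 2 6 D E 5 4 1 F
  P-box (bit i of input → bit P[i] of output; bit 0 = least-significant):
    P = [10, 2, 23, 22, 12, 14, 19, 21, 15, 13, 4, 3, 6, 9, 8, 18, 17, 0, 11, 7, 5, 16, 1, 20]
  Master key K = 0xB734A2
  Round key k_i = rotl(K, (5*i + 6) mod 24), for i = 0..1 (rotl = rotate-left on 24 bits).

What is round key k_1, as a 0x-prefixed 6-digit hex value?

0xA515B9

K = 0xB734A2
k_0 = rotl(K, (5*0+6) mod 24) = rotl(K, 6) = 0xCD28AD
k_1 = rotl(K, (5*1+6) mod 24) = rotl(K, 11) = 0xA515B9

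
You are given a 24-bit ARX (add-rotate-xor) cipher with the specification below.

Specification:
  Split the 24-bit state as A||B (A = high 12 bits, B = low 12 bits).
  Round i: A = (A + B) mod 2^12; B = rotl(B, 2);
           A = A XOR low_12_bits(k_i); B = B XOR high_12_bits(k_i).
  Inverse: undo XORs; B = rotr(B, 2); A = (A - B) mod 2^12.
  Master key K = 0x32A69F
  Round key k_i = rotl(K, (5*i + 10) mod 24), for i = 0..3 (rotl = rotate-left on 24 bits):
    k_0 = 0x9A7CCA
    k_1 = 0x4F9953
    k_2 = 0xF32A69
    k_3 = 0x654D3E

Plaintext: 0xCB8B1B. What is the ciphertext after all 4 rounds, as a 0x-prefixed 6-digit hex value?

s_0 = plaintext = 0xCB8B1B
s_1 = Round(s_0, k_0) = 0xB195C9
s_2 = Round(s_1, k_1) = 0x9B13DC
s_3 = Round(s_2, k_2) = 0x7E4042
s_4 = Round(s_3, k_3) = 0x51875C

0x51875C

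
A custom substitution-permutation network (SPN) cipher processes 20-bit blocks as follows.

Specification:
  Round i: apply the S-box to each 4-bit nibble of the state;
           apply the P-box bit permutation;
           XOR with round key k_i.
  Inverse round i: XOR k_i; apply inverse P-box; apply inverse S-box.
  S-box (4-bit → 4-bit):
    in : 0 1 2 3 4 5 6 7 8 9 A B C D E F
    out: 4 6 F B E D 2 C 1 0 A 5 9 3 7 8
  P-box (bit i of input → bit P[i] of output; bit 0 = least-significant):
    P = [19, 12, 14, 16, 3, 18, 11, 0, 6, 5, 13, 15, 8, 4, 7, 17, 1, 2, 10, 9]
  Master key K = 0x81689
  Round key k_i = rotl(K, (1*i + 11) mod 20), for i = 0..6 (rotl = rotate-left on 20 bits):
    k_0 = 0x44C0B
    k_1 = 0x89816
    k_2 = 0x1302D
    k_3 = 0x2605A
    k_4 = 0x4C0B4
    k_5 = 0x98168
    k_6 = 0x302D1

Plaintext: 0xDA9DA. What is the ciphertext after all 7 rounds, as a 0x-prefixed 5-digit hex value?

s_0 = plaintext = 0xDA9DA
s_1 = Round(s_0, k_0) = 0x35C15
s_2 = Round(s_1, k_1) = 0x753D0
s_3 = Round(s_2, k_2) = 0x7F7C5
s_4 = Round(s_3, k_3) = 0x98653
s_5 = Round(s_4, k_4) = 0xDD99D
s_6 = Round(s_5, k_5) = 0x1907E
s_7 = Round(s_6, k_6) = 0xB7ED4

0xB7ED4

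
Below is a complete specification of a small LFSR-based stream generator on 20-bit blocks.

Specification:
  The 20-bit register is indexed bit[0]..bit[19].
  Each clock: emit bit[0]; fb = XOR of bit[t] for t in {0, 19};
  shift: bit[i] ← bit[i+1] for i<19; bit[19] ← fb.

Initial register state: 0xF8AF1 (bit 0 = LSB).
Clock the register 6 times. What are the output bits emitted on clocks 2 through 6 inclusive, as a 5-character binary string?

00011

reg_0 = 0xF8AF1
clock 1: out=1, reg = 0x7C578
clock 2: out=0, reg = 0x3E2BC
clock 3: out=0, reg = 0x1F15E
clock 4: out=0, reg = 0x0F8AF
clock 5: out=1, reg = 0x87C57
clock 6: out=1, reg = 0x43E2B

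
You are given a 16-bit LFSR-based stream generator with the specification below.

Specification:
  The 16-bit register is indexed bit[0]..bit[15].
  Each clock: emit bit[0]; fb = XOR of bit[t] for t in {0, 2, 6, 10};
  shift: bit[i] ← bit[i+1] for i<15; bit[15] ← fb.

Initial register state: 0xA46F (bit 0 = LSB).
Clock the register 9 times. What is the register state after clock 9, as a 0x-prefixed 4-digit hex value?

0x6652

reg_0 = 0xA46F
clock 1: out=1, reg = 0x5237
clock 2: out=1, reg = 0x291B
clock 3: out=1, reg = 0x948D
clock 4: out=1, reg = 0xCA46
clock 5: out=0, reg = 0x6523
clock 6: out=1, reg = 0x3291
clock 7: out=1, reg = 0x9948
clock 8: out=0, reg = 0xCCA4
clock 9: out=0, reg = 0x6652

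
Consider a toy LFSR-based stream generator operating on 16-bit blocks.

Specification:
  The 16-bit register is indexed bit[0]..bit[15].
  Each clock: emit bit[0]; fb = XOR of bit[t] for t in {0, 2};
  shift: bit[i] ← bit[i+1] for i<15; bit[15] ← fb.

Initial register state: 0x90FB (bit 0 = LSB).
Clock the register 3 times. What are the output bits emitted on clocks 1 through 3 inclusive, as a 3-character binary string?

110

reg_0 = 0x90FB
clock 1: out=1, reg = 0xC87D
clock 2: out=1, reg = 0x643E
clock 3: out=0, reg = 0xB21F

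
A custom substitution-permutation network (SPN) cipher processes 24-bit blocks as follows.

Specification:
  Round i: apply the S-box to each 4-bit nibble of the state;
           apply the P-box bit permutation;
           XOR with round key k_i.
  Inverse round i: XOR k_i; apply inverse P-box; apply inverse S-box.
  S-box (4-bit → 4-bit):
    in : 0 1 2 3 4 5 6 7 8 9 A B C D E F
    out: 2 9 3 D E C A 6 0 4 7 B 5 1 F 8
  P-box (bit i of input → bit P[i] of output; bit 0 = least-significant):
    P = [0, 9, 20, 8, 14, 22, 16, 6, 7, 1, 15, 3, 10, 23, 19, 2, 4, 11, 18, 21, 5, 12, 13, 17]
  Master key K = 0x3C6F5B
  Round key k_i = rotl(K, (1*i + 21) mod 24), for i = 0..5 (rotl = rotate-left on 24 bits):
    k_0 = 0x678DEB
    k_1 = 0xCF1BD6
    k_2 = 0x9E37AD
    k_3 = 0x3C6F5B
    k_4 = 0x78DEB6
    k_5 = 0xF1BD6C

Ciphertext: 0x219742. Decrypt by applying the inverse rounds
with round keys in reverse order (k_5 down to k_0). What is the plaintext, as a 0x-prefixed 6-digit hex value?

s_0 = ciphertext = 0x219742
s_1 = InvRound(s_0, k_5) = 0xC06607
s_2 = InvRound(s_1, k_4) = 0xAB7C8C
s_3 = InvRound(s_2, k_3) = 0x6C625E
s_4 = InvRound(s_3, k_2) = 0xB122B3
s_5 = InvRound(s_4, k_1) = 0xE45863
s_6 = InvRound(s_5, k_0) = 0x6823CF

0x6823CF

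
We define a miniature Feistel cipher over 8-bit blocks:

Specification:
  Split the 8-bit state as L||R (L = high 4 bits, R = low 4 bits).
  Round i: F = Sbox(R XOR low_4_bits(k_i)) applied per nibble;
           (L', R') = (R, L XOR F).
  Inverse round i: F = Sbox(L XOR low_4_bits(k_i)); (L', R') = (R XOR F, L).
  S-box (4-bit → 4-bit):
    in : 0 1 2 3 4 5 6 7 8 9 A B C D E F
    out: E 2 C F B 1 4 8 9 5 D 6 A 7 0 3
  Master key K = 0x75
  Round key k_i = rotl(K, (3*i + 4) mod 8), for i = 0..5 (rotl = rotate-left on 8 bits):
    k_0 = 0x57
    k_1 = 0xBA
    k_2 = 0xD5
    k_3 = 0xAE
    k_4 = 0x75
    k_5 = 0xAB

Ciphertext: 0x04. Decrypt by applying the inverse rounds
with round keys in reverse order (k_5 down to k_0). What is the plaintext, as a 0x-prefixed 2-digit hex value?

0x31

s_0 = ciphertext = 0x04
s_1 = InvRound(s_0, k_5) = 0x20
s_2 = InvRound(s_1, k_4) = 0x82
s_3 = InvRound(s_2, k_3) = 0x68
s_4 = InvRound(s_3, k_2) = 0x76
s_5 = InvRound(s_4, k_1) = 0x17
s_6 = InvRound(s_5, k_0) = 0x31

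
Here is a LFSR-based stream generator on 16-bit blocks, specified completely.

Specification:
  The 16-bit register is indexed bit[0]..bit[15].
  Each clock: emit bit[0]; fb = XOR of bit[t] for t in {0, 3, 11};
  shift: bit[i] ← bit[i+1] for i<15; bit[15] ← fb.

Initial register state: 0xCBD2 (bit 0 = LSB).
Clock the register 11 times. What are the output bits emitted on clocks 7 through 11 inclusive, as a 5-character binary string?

reg_0 = 0xCBD2
clock 1: out=0, reg = 0xE5E9
clock 2: out=1, reg = 0x72F4
clock 3: out=0, reg = 0x397A
clock 4: out=0, reg = 0x1CBD
clock 5: out=1, reg = 0x8E5E
clock 6: out=0, reg = 0x472F
clock 7: out=1, reg = 0x2397
clock 8: out=1, reg = 0x91CB
clock 9: out=1, reg = 0x48E5
clock 10: out=1, reg = 0x2472
clock 11: out=0, reg = 0x1239

11110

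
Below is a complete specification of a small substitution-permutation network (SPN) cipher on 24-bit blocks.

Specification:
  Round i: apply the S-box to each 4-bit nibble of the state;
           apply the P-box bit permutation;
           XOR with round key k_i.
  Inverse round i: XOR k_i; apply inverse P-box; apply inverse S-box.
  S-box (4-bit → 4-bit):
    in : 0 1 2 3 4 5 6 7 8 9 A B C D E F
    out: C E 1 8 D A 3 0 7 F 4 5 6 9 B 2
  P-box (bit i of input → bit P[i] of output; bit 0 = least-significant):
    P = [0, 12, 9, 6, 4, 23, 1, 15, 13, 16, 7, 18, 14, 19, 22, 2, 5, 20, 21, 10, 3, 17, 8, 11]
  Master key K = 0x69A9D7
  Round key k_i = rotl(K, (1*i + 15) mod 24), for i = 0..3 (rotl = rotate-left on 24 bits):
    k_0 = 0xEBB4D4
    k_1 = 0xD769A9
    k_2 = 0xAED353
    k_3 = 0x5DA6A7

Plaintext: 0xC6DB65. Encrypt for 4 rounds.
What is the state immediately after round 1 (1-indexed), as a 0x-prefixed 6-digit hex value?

s_0 = plaintext = 0xC6DB65
s_1 = Round(s_0, k_0) = 0x79C520
s_2 = Round(s_1, k_1) = 0xAA6FD9
s_3 = Round(s_2, k_2) = 0x870002
s_4 = Round(s_3, k_3) = 0x1B2728

0x79C520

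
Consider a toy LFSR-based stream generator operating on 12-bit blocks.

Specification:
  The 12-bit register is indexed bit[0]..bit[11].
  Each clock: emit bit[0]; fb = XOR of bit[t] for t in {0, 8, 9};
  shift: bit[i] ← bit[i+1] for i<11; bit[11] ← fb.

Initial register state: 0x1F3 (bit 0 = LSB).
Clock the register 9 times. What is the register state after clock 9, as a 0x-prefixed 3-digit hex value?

0xE10

reg_0 = 0x1F3
clock 1: out=1, reg = 0x0F9
clock 2: out=1, reg = 0x87C
clock 3: out=0, reg = 0x43E
clock 4: out=0, reg = 0x21F
clock 5: out=1, reg = 0x10F
clock 6: out=1, reg = 0x087
clock 7: out=1, reg = 0x843
clock 8: out=1, reg = 0xC21
clock 9: out=1, reg = 0xE10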